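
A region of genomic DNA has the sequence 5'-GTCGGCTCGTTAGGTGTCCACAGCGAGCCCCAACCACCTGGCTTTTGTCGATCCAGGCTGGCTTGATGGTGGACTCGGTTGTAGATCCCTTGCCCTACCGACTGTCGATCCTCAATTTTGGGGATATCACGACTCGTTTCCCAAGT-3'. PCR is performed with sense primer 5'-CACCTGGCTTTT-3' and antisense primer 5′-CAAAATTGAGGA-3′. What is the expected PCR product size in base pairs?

Forward primer CACCTGGCTTTT is found on the top strand at positions 35–46.
Taking the reverse complement of CAAAATTGAGGA gives TCCTCAATTTTG, found at positions 109–120 on the template; the primer anneals here to the top strand with its 3' end pointing upstream.
Amplicon spans positions 35–120: 86 bp.

86 bp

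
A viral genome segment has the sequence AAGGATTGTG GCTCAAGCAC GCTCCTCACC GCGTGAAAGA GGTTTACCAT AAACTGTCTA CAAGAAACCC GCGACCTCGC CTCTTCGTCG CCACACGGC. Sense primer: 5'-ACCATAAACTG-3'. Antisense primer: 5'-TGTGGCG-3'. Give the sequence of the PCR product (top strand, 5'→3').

5'-ACCATAAACTGTCTACAAGAAACCCGCGACCTCGCCTCTTCGTCGCCACA-3'

Forward primer ACCATAAACTG is found on the top strand at positions 46–56.
Taking the reverse complement of TGTGGCG gives CGCCACA, found at positions 89–95 on the template; the primer anneals here to the top strand with its 3' end pointing upstream.
The product is the template from position 46 through 95 (50 bp).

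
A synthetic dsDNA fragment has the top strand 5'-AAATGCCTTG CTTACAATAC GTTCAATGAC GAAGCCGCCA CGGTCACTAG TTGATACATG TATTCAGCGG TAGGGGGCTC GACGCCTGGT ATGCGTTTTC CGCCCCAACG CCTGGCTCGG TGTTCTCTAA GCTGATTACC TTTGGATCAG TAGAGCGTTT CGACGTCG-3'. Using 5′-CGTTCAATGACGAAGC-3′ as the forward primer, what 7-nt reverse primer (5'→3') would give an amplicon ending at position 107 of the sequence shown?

The forward primer binds at positions 20–35; the product's 3' end on the top strand is position 107.
The reverse primer anneals to the top strand over positions 101–107, i.e. to CGCCCCA.
Its sequence written 5'→3' is the reverse complement: TGGGGCG.

5'-TGGGGCG-3'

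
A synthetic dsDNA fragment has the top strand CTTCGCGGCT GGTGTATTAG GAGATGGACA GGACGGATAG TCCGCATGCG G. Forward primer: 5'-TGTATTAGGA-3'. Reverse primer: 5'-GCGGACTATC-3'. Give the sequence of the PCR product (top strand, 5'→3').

Forward primer TGTATTAGGA is found on the top strand at positions 13–22.
Reverse complement of the reverse primer: GATAGTCCGC. This occurs on the top strand at positions 36–45.
The product is the template from position 13 through 45 (33 bp).

5'-TGTATTAGGAGATGGACAGGACGGATAGTCCGC-3'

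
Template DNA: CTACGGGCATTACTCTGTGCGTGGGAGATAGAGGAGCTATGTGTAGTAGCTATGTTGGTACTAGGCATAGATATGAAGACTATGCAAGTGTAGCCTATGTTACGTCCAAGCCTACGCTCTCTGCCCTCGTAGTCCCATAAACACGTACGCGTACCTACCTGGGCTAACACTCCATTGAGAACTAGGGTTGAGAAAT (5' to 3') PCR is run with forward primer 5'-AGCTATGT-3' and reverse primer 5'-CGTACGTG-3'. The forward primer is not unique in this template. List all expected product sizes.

The forward primer AGCTATGT matches the top strand at positions 35–42, 48–55.
The reverse primer's reverse complement is CACGTACG, matching at positions 142–149.
Each forward site pairs with the reverse site to give a product ending at position 149: sizes 115, 102 bp.

115 bp, 102 bp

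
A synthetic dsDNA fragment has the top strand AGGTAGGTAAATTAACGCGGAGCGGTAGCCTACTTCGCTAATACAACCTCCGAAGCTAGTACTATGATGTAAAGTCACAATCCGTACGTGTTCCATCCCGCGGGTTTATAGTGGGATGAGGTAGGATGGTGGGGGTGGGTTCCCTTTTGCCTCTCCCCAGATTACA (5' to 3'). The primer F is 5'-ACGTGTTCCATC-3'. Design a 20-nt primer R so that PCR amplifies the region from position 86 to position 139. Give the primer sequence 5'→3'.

5'-CCCACCCCCACCATCCTACC-3'

The product's 3' end on the top strand is position 139.
The reverse primer anneals to the top strand over positions 120–139, i.e. to GGTAGGATGGTGGGGGTGGG.
Its sequence written 5'→3' is the reverse complement: CCCACCCCCACCATCCTACC.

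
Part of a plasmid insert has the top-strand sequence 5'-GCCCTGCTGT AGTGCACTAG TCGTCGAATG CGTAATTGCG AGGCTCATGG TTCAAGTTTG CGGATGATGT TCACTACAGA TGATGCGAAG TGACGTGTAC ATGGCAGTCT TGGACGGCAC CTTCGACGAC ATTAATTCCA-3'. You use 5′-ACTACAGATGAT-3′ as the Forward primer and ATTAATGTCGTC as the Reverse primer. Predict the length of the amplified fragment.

Scanning the template, ACTACAGATGAT occurs at positions 73–84; this primer anneals to the bottom strand there with its 3' end pointing downstream.
Reverse complement of the reverse primer: GACGACATTAAT. This occurs on the top strand at positions 125–136.
Product length = (reverse-primer end) − (forward-primer start) + 1 = 136 − 73 + 1 = 64 bp.

64 bp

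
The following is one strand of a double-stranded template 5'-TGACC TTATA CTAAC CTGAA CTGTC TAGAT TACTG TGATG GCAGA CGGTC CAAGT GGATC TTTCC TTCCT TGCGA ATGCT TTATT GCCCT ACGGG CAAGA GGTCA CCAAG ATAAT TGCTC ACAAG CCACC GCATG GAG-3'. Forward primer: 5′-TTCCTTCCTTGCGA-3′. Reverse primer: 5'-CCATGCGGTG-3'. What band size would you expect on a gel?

The forward primer matches the template at positions 62–75.
The reverse primer's reverse complement is CACCGCATGG, which matches the template at positions 127–136.
The product runs from position 62 to position 136, so its length is 136 − 62 + 1 = 75 bp.

75 bp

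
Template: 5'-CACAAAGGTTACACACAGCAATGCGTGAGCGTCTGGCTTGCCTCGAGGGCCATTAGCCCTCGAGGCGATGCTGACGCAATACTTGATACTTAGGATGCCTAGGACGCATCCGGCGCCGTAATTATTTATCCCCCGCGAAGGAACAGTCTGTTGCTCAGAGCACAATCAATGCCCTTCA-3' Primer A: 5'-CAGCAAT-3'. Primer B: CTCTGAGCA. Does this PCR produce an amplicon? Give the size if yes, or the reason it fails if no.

Primer A (CAGCAAT) matches the top strand at positions 16–22; it acts as a forward primer.
Primer B's reverse complement is TGCTCAGAG, matching the top strand at positions 152–160; it acts as a reverse primer.
The 3' ends face each other across positions 16–160, giving a 145 bp product.

Yes — a 145 bp product.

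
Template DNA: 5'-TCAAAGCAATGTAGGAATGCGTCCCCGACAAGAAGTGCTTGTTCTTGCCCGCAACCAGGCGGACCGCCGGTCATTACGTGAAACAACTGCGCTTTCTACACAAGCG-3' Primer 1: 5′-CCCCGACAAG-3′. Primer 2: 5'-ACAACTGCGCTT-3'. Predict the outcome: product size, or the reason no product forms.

Primer 1 (CCCCGACAAG) matches the top strand at positions 23–32 (3' end points downstream).
Primer 2 (ACAACTGCGCTT) also matches the top strand directly, at positions 83–94 — its reverse complement AAGCGCAGTTGT is not present.
Both primers anneal to the bottom strand with 3' ends pointing the same way, so neither can prime synthesis back toward the other.

No product — both primers anneal to the same strand and extend in the same direction.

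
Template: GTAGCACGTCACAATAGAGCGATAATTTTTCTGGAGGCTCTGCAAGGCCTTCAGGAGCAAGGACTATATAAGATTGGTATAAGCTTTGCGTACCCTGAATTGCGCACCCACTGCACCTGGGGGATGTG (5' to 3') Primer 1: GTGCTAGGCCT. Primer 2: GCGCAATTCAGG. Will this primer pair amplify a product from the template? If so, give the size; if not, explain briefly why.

Primer 1 (GTGCTAGGCCT) does not match the top strand, and its reverse complement AGGCCTAGCAC does not match either.
With no annealing site for primer 1, no amplification occurs.

No product — primer 1 has no binding site in the template.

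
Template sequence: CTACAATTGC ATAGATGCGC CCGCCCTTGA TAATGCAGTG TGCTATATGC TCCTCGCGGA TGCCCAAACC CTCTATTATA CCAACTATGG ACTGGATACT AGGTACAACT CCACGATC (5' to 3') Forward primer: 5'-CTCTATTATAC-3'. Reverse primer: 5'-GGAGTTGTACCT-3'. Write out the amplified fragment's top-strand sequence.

Scanning the template, CTCTATTATAC occurs at positions 71–81; this primer anneals to the bottom strand there with its 3' end pointing downstream.
Reverse complement of the reverse primer: AGGTACAACTCC. This occurs on the top strand at positions 101–112.
The product is the template from position 71 through 112 (42 bp).

5'-CTCTATTATACCAACTATGGACTGGATACTAGGTACAACTCC-3'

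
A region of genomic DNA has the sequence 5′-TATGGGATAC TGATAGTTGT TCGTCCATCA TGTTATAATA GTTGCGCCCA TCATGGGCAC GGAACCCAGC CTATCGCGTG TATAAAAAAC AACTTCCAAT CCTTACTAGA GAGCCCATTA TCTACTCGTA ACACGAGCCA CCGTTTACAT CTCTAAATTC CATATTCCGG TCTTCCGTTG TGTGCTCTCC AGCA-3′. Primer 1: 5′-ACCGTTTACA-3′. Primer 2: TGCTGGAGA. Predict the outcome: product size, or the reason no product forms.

Primer 1 (ACCGTTTACA) matches the top strand at positions 140–149; it acts as a forward primer.
Primer 2's reverse complement is TCTCCAGCA, matching the top strand at positions 186–194; it acts as a reverse primer.
The 3' ends face each other across positions 140–194, giving a 55 bp product.

Yes — a 55 bp product.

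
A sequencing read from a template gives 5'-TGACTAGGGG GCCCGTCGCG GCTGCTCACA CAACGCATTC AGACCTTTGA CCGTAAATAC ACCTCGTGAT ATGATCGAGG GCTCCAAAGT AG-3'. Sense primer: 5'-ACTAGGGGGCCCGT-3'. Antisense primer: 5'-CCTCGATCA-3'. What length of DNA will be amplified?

78 bp

Forward primer ACTAGGGGGCCCGT is found on the top strand at positions 3–16.
Taking the reverse complement of CCTCGATCA gives TGATCGAGG, found at positions 72–80 on the template; the primer anneals here to the top strand with its 3' end pointing upstream.
The product runs from position 3 to position 80, so its length is 80 − 3 + 1 = 78 bp.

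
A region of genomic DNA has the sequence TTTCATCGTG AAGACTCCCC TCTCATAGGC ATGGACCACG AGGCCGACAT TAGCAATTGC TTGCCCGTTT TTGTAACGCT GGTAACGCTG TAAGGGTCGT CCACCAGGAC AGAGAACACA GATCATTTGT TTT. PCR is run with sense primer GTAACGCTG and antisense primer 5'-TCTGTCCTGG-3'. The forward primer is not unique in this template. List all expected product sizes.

41 bp, 32 bp

The forward primer GTAACGCTG matches the top strand at positions 73–81, 82–90.
The reverse primer's reverse complement is CCAGGACAGA, matching at positions 104–113.
Each forward site pairs with the reverse site to give a product ending at position 113: sizes 41, 32 bp.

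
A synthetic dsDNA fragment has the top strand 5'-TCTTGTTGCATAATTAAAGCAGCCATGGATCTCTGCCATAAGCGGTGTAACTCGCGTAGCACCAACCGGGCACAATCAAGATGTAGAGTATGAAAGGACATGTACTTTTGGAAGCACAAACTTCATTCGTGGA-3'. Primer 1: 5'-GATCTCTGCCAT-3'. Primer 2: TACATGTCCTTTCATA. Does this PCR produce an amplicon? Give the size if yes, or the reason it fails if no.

Yes — a 77 bp product.

Primer 1 (GATCTCTGCCAT) matches the top strand at positions 28–39; it acts as a forward primer.
Primer 2's reverse complement is TATGAAAGGACATGTA, matching the top strand at positions 89–104; it acts as a reverse primer.
The 3' ends face each other across positions 28–104, giving a 77 bp product.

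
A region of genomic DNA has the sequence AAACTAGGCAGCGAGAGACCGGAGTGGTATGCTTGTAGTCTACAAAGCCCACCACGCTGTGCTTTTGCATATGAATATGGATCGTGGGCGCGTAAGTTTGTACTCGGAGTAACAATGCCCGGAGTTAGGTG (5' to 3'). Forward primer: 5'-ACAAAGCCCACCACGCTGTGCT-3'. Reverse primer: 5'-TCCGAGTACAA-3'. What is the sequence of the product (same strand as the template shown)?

5'-ACAAAGCCCACCACGCTGTGCTTTTGCATATGAATATGGATCGTGGGCGCGTAAGTTTGTACTCGGA-3'

Scanning the template, ACAAAGCCCACCACGCTGTGCT occurs at positions 42–63; this primer anneals to the bottom strand there with its 3' end pointing downstream.
Taking the reverse complement of TCCGAGTACAA gives TTGTACTCGGA, found at positions 98–108 on the template; the primer anneals here to the top strand with its 3' end pointing upstream.
The product is the template from position 42 through 108 (67 bp).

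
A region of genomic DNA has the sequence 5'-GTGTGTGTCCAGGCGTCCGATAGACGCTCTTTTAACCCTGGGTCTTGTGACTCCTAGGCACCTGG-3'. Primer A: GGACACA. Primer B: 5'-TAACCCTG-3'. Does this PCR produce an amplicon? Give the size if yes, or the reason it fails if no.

No product — the primers' 3' ends point away from each other.

Primer A (GGACACA) has reverse complement TGTGTCC, which matches the top strand at positions 4–10; primer A anneals to the top strand there with its 3' end pointing upstream toward position 4.
Primer B (TAACCCTG) matches the top strand directly at positions 33–40; it anneals to the bottom strand with its 3' end pointing downstream toward position 40.
The 3' ends diverge (primer A extends toward position 1, primer B toward position 65), so the primers never converge on a shared product.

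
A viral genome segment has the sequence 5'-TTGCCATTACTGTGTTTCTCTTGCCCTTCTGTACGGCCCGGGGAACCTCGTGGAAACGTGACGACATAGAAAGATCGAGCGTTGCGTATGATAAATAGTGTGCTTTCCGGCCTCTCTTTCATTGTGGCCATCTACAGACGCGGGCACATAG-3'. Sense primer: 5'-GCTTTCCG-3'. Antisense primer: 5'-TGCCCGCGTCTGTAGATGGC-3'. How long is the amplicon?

Forward primer GCTTTCCG is found on the top strand at positions 102–109.
The reverse primer's reverse complement is GCCATCTACAGACGCGGGCA, which matches the template at positions 127–146.
The product runs from position 102 to position 146, so its length is 146 − 102 + 1 = 45 bp.

45 bp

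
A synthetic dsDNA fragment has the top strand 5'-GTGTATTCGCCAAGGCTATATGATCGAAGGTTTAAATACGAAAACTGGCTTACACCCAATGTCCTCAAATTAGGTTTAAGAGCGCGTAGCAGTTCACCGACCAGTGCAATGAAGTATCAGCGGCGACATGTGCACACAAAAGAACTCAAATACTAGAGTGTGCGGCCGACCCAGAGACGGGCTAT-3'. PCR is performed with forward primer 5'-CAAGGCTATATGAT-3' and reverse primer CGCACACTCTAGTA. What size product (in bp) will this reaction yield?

Scanning the template, CAAGGCTATATGAT occurs at positions 11–24; this primer anneals to the bottom strand there with its 3' end pointing downstream.
Taking the reverse complement of CGCACACTCTAGTA gives TACTAGAGTGTGCG, found at positions 151–164 on the template; the primer anneals here to the top strand with its 3' end pointing upstream.
Amplicon spans positions 11–164: 154 bp.

154 bp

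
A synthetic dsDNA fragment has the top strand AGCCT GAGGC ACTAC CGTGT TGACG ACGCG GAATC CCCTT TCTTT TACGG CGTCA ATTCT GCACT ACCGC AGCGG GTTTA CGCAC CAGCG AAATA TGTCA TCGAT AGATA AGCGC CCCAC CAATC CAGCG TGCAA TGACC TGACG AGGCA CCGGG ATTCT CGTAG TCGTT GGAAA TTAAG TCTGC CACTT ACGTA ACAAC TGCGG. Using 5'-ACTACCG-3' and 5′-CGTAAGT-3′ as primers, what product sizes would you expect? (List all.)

The forward primer ACTACCG matches the top strand at positions 11–17, 63–69.
The reverse primer's reverse complement is ACTTACG, matching at positions 187–193.
Each forward site pairs with the reverse site to give a product ending at position 193: sizes 183, 131 bp.

183 bp, 131 bp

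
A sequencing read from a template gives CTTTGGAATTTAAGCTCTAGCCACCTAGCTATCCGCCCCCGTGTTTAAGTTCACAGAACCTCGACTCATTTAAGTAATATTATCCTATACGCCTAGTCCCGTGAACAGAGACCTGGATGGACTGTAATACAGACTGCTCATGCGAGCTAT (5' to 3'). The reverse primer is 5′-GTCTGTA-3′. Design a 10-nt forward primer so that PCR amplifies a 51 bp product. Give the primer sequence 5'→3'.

5'-CCTATACGCC-3'

The reverse primer's reverse complement TACAGAC matches the template at positions 128–134, so the product ends at position 134.
A 51 bp product then starts at position 134 − 51 + 1 = 84.
The forward primer is identical to the top strand there: CCTATACGCC.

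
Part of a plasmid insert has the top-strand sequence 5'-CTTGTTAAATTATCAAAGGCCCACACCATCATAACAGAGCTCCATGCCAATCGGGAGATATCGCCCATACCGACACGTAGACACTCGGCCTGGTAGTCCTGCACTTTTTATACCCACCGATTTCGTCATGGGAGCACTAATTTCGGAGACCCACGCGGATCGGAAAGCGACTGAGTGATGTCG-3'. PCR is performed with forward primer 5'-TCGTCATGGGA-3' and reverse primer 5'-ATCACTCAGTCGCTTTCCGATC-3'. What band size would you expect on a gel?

Forward primer TCGTCATGGGA is found on the top strand at positions 123–133.
The reverse primer's reverse complement is GATCGGAAAGCGACTGAGTGAT, which matches the template at positions 158–179.
The product runs from position 123 to position 179, so its length is 179 − 123 + 1 = 57 bp.

57 bp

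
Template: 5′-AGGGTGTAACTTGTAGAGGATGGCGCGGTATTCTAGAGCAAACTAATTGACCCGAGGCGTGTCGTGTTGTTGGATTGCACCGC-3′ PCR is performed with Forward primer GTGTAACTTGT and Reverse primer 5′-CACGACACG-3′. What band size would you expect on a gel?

63 bp

The forward primer matches the template at positions 4–14.
Taking the reverse complement of CACGACACG gives CGTGTCGTG, found at positions 58–66 on the template; the primer anneals here to the top strand with its 3' end pointing upstream.
Product length = (reverse-primer end) − (forward-primer start) + 1 = 66 − 4 + 1 = 63 bp.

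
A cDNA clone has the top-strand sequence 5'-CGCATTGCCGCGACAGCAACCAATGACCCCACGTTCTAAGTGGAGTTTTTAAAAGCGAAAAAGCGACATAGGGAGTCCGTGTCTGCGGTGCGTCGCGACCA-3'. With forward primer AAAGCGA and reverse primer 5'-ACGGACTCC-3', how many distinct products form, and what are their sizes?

Two products: 29 bp, 21 bp

The forward primer AAAGCGA matches the top strand at positions 52–58, 60–66.
The reverse primer's reverse complement is GGAGTCCGT, matching at positions 72–80.
Each forward site pairs with the reverse site to give a product ending at position 80: sizes 29, 21 bp.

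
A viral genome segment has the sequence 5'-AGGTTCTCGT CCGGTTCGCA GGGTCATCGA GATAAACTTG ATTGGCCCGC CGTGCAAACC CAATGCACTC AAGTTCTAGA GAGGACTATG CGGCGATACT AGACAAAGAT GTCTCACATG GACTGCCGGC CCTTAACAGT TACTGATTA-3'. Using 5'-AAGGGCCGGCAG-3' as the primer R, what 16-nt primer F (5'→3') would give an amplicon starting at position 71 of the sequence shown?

The reverse primer's reverse complement CTGCCGGCCCTT matches the template at positions 123–134; the product starts at position 71.
The forward primer is identical to the top strand over positions 71–86: AAGTTCTAGAGAGGAC.

5'-AAGTTCTAGAGAGGAC-3'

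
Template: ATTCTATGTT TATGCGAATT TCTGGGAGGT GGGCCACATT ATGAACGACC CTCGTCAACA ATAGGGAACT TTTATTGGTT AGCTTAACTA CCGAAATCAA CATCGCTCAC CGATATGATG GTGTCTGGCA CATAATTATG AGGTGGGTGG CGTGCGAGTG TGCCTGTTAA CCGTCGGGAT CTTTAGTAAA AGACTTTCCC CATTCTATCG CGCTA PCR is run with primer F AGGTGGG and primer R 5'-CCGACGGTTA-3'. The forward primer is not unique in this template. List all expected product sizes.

151 bp, 37 bp

The forward primer AGGTGGG matches the top strand at positions 27–33, 141–147.
The reverse primer's reverse complement is TAACCGTCGG, matching at positions 168–177.
Each forward site pairs with the reverse site to give a product ending at position 177: sizes 151, 37 bp.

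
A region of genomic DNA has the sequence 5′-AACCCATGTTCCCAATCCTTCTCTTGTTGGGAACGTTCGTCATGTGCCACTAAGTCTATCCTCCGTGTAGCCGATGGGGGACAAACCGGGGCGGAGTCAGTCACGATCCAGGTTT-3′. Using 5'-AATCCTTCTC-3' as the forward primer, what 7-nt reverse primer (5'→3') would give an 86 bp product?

The forward primer binds at positions 14–23, so an 86 bp product ends at position 14 + 86 − 1 = 99.
The reverse primer anneals to the top strand over positions 93–99, i.e. to GGAGTCA.
Its sequence written 5'→3' is the reverse complement: TGACTCC.

5'-TGACTCC-3'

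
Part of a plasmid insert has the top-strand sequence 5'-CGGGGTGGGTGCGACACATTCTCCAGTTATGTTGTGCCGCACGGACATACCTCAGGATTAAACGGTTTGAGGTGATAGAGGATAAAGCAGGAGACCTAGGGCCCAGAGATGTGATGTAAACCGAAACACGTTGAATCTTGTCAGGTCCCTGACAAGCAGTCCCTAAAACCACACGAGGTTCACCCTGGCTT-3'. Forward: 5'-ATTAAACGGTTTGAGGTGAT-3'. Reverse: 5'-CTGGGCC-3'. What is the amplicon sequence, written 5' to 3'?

5'-ATTAAACGGTTTGAGGTGATAGAGGATAAAGCAGGAGACCTAGGGCCCAG-3'

Forward primer ATTAAACGGTTTGAGGTGAT is found on the top strand at positions 57–76.
The reverse primer's reverse complement is GGCCCAG, which matches the template at positions 100–106.
The product is the template from position 57 through 106 (50 bp).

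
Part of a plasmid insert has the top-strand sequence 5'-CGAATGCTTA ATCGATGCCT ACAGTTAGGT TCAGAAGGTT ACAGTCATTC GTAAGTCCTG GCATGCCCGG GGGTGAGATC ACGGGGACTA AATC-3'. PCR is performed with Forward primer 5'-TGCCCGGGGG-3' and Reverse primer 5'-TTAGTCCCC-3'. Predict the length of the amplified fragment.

Forward primer TGCCCGGGGG is found on the top strand at positions 64–73.
The reverse primer's reverse complement is GGGGACTAA, which matches the template at positions 83–91.
The product runs from position 64 to position 91, so its length is 91 − 64 + 1 = 28 bp.

28 bp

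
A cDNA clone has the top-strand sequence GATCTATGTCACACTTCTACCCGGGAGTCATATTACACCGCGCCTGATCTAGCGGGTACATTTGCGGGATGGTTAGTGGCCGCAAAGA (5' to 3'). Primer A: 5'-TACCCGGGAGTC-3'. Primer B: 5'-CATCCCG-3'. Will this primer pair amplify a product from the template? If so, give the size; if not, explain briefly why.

Primer A (TACCCGGGAGTC) matches the top strand at positions 18–29; it acts as a forward primer.
Primer B's reverse complement is CGGGATG, matching the top strand at positions 65–71; it acts as a reverse primer.
The 3' ends face each other across positions 18–71, giving a 54 bp product.

Yes — a 54 bp product.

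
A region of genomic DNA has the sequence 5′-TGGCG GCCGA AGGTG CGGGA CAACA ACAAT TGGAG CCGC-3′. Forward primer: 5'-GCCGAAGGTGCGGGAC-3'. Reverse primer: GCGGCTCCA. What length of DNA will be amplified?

Scanning the template, GCCGAAGGTGCGGGAC occurs at positions 6–21; this primer anneals to the bottom strand there with its 3' end pointing downstream.
Taking the reverse complement of GCGGCTCCA gives TGGAGCCGC, found at positions 31–39 on the template; the primer anneals here to the top strand with its 3' end pointing upstream.
Product length = (reverse-primer end) − (forward-primer start) + 1 = 39 − 6 + 1 = 34 bp.

34 bp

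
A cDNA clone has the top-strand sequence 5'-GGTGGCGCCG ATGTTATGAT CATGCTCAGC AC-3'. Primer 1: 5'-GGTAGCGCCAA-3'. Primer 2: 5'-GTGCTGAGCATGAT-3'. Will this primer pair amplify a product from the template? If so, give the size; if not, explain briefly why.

No product — primer 1 has no binding site in the template.

Primer 1 (GGTAGCGCCAA) does not match the top strand, and its reverse complement TTGGCGCTACC does not match either.
With no annealing site for primer 1, no amplification occurs.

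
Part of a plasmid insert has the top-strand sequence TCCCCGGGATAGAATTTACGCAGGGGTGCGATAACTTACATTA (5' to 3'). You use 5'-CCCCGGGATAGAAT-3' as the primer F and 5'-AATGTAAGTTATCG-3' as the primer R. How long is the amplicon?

41 bp

Forward primer CCCCGGGATAGAAT is found on the top strand at positions 2–15.
The reverse primer's reverse complement is CGATAACTTACATT, which matches the template at positions 29–42.
Product length = (reverse-primer end) − (forward-primer start) + 1 = 42 − 2 + 1 = 41 bp.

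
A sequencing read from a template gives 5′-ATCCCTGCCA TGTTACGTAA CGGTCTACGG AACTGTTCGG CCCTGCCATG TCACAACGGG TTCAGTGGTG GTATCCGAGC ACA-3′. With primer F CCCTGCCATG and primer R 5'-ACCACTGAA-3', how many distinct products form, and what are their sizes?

The forward primer CCCTGCCATG matches the top strand at positions 3–12, 41–50.
The reverse primer's reverse complement is TTCAGTGGT, matching at positions 61–69.
Each forward site pairs with the reverse site to give a product ending at position 69: sizes 67, 29 bp.

Two products: 67 bp, 29 bp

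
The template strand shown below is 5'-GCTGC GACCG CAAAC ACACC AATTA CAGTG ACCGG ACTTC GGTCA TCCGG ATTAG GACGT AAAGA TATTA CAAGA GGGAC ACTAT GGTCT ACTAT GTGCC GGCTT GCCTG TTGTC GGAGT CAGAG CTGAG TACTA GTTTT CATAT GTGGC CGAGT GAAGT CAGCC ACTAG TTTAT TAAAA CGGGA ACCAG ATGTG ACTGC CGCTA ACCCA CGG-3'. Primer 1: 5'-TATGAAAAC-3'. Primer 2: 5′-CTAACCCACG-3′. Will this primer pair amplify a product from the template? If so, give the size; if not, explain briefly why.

No product — the primers' 3' ends point away from each other.

Primer 1 (TATGAAAAC) has reverse complement GTTTTCATA, which matches the top strand at positions 136–144; primer 1 anneals to the top strand there with its 3' end pointing upstream toward position 136.
Primer 2 (CTAACCCACG) matches the top strand directly at positions 203–212; it anneals to the bottom strand with its 3' end pointing downstream toward position 212.
The 3' ends diverge (primer 1 extends toward position 1, primer 2 toward position 213), so the primers never converge on a shared product.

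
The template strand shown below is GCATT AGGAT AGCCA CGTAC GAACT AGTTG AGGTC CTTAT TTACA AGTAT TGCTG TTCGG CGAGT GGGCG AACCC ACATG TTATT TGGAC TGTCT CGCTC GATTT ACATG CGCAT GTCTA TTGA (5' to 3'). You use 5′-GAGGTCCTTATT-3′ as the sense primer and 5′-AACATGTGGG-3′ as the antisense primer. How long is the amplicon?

53 bp

The forward primer matches the template at positions 30–41.
The reverse primer's reverse complement is CCCACATGTT, which matches the template at positions 73–82.
The product runs from position 30 to position 82, so its length is 82 − 30 + 1 = 53 bp.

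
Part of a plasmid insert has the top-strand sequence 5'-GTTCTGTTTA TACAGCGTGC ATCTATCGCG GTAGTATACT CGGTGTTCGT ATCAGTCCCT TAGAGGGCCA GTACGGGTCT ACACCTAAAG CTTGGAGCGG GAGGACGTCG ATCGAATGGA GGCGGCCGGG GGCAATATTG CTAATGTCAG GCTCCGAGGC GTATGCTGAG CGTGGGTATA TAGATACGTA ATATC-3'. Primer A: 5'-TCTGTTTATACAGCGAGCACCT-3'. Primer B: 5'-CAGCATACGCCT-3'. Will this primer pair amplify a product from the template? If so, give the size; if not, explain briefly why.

Primer A (TCTGTTTATACAGCGAGCACCT) does not match the top strand, and its reverse complement AGGTGCTCGCTGTATAAACAGA does not match either.
With no annealing site for primer A, no amplification occurs.

No product — primer A has no binding site in the template.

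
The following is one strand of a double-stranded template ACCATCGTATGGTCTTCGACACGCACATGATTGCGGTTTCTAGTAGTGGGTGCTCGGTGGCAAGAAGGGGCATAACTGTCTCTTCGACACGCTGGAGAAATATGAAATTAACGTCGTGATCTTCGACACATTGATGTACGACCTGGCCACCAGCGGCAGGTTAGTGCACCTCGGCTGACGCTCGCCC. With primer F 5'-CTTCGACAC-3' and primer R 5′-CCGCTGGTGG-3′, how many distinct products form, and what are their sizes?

Three products: 143 bp, 75 bp, 36 bp

The forward primer CTTCGACAC matches the top strand at positions 14–22, 82–90, 121–129.
The reverse primer's reverse complement is CCACCAGCGG, matching at positions 147–156.
Each forward site pairs with the reverse site to give a product ending at position 156: sizes 143, 75, 36 bp.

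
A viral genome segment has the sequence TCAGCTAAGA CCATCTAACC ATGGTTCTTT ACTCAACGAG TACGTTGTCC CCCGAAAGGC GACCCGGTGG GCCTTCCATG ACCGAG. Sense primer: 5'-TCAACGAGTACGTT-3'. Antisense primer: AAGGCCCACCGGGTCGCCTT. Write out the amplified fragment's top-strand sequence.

5'-TCAACGAGTACGTTGTCCCCCGAAAGGCGACCCGGTGGGCCTT-3'

Forward primer TCAACGAGTACGTT is found on the top strand at positions 33–46.
Reverse complement of the reverse primer: AAGGCGACCCGGTGGGCCTT. This occurs on the top strand at positions 56–75.
The product is the template from position 33 through 75 (43 bp).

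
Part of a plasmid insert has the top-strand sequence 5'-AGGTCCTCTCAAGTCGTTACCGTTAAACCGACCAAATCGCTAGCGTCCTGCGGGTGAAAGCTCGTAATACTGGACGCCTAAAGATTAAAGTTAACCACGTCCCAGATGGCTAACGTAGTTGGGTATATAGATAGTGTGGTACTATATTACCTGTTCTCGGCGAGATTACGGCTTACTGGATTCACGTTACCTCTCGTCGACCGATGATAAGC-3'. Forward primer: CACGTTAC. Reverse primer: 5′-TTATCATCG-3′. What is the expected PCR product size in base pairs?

28 bp

Forward primer CACGTTAC is found on the top strand at positions 183–190.
Taking the reverse complement of TTATCATCG gives CGATGATAA, found at positions 202–210 on the template; the primer anneals here to the top strand with its 3' end pointing upstream.
Amplicon spans positions 183–210: 28 bp.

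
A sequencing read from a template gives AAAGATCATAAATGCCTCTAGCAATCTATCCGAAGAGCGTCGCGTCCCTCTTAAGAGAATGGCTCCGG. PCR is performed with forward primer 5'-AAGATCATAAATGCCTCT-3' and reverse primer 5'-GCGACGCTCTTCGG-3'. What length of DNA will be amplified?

The forward primer matches the template at positions 2–19.
Taking the reverse complement of GCGACGCTCTTCGG gives CCGAAGAGCGTCGC, found at positions 30–43 on the template; the primer anneals here to the top strand with its 3' end pointing upstream.
Amplicon spans positions 2–43: 42 bp.

42 bp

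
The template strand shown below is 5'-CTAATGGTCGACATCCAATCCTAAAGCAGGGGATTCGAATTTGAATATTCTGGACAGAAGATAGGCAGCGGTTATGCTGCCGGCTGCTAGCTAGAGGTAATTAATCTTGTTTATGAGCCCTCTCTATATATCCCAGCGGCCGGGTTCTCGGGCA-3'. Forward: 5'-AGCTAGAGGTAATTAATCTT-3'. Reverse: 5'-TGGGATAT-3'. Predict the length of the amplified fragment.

The forward primer matches the template at positions 89–108.
Reverse complement of the reverse primer: ATATCCCA. This occurs on the top strand at positions 128–135.
The product runs from position 89 to position 135, so its length is 135 − 89 + 1 = 47 bp.

47 bp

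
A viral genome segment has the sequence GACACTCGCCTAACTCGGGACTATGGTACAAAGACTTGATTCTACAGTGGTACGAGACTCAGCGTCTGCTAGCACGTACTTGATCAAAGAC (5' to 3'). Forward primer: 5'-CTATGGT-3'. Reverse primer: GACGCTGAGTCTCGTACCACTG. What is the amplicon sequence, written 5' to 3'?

Forward primer CTATGGT is found on the top strand at positions 21–27.
The reverse primer's reverse complement is CAGTGGTACGAGACTCAGCGTC, which matches the template at positions 45–66.
The product is the template from position 21 through 66 (46 bp).

5'-CTATGGTACAAAGACTTGATTCTACAGTGGTACGAGACTCAGCGTC-3'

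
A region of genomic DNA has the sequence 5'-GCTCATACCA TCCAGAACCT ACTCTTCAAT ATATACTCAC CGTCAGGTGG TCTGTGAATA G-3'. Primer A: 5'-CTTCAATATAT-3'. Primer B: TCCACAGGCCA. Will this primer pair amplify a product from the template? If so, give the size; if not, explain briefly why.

Primer B (TCCACAGGCCA) does not match the top strand, and its reverse complement TGGCCTGTGGA does not match either.
With no annealing site for primer B, no amplification occurs.

No product — primer B has no binding site in the template.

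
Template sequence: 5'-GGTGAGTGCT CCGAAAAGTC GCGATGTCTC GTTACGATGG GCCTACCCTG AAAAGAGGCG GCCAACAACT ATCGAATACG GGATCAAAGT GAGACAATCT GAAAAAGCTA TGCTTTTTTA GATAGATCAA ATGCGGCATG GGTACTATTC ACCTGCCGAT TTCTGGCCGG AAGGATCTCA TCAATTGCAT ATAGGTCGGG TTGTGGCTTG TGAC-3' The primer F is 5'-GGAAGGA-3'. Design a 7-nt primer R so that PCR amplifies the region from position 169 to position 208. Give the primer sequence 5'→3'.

The product's 3' end on the top strand is position 208.
The reverse primer anneals to the top strand over positions 202–208, i.e. to TGTGGCT.
Its sequence written 5'→3' is the reverse complement: AGCCACA.

5'-AGCCACA-3'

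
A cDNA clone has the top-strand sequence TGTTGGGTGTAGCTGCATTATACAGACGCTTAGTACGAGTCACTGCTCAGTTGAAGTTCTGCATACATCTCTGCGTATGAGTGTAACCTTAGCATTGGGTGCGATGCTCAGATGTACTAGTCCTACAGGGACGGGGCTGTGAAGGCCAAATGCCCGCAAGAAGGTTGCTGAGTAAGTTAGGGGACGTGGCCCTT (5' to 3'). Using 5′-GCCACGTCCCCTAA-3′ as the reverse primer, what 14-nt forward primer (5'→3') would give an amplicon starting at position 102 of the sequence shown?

The reverse primer's reverse complement TTAGGGGACGTGGC matches the template at positions 177–190; the product starts at position 102.
The forward primer is identical to the top strand over positions 102–115: CGATGCTCAGATGT.

5'-CGATGCTCAGATGT-3'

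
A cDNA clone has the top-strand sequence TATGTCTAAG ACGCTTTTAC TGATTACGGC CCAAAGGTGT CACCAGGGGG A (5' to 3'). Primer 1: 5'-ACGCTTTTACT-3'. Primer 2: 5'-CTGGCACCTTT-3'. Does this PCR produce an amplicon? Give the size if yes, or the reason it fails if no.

Primer 2 (CTGGCACCTTT) does not match the top strand, and its reverse complement AAAGGTGCCAG does not match either.
With no annealing site for primer 2, no amplification occurs.

No product — primer 2 has no binding site in the template.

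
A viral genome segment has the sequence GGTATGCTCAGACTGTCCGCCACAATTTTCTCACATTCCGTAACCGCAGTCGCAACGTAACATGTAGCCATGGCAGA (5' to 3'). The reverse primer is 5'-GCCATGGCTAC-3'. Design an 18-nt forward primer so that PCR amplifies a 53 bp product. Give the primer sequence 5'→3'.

The reverse primer's reverse complement GTAGCCATGGC matches the template at positions 64–74, so the product ends at position 74.
A 53 bp product then starts at position 74 − 53 + 1 = 22.
The forward primer is identical to the top strand there: ACAATTTTCTCACATTCC.

5'-ACAATTTTCTCACATTCC-3'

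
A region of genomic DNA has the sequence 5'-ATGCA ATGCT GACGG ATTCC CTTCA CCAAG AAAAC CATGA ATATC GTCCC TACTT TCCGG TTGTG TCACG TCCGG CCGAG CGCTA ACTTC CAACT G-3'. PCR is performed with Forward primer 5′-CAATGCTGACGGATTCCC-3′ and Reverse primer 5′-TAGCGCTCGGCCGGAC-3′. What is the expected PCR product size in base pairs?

The forward primer matches the template at positions 4–21.
The reverse primer's reverse complement is GTCCGGCCGAGCGCTA, which matches the template at positions 70–85.
The product runs from position 4 to position 85, so its length is 85 − 4 + 1 = 82 bp.

82 bp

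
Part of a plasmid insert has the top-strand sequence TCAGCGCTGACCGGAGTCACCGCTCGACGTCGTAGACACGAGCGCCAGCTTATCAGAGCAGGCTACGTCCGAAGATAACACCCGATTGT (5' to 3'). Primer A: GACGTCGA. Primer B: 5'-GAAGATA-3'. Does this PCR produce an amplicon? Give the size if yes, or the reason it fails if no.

Primer A (GACGTCGA) has reverse complement TCGACGTC, which matches the top strand at positions 24–31; primer A anneals to the top strand there with its 3' end pointing upstream toward position 24.
Primer B (GAAGATA) matches the top strand directly at positions 71–77; it anneals to the bottom strand with its 3' end pointing downstream toward position 77.
The 3' ends diverge (primer A extends toward position 1, primer B toward position 89), so the primers never converge on a shared product.

No product — the primers' 3' ends point away from each other.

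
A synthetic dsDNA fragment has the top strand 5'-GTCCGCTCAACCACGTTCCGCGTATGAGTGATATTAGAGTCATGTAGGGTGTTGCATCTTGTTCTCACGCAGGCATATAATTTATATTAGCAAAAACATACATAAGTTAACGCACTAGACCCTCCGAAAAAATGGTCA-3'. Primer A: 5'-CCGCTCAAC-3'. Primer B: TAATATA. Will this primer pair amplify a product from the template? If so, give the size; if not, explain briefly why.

Primer A (CCGCTCAAC) matches the top strand at positions 3–11; it acts as a forward primer.
Primer B's reverse complement is TATATTA, matching the top strand at positions 83–89; it acts as a reverse primer.
The 3' ends face each other across positions 3–89, giving an 87 bp product.

Yes — an 87 bp product.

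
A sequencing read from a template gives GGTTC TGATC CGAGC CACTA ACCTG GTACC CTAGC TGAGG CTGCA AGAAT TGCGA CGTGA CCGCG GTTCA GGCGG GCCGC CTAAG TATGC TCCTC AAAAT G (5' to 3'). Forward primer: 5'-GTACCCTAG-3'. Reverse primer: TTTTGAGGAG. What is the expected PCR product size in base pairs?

74 bp

Scanning the template, GTACCCTAG occurs at positions 26–34; this primer anneals to the bottom strand there with its 3' end pointing downstream.
The reverse primer's reverse complement is CTCCTCAAAA, which matches the template at positions 90–99.
Product length = (reverse-primer end) − (forward-primer start) + 1 = 99 − 26 + 1 = 74 bp.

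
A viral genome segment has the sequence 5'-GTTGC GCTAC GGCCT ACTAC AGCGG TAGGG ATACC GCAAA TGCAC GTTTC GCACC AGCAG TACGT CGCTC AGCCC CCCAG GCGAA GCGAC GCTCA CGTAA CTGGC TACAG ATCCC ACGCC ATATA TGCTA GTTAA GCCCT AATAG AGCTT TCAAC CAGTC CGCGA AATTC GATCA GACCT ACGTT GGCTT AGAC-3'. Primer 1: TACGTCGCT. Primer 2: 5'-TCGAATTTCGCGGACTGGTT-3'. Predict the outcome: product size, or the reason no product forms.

Yes — a 112 bp product.

Primer 1 (TACGTCGCT) matches the top strand at positions 61–69; it acts as a forward primer.
Primer 2's reverse complement is AACCAGTCCGCGAAATTCGA, matching the top strand at positions 153–172; it acts as a reverse primer.
The 3' ends face each other across positions 61–172, giving a 112 bp product.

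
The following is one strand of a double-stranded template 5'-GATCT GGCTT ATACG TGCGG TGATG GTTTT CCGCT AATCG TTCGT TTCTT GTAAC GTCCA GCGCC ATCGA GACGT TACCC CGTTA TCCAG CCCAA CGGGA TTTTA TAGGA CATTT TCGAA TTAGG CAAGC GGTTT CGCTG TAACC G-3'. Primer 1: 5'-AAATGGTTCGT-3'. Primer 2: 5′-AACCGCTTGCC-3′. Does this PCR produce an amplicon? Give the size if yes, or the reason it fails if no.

No product — primer 1 has no binding site in the template.

Primer 1 (AAATGGTTCGT) does not match the top strand, and its reverse complement ACGAACCATTT does not match either.
With no annealing site for primer 1, no amplification occurs.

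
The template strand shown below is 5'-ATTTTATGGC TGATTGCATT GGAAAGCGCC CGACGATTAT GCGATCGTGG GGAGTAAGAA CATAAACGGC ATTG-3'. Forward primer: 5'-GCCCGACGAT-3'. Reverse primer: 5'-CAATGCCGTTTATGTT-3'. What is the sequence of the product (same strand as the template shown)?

Forward primer GCCCGACGAT is found on the top strand at positions 28–37.
Taking the reverse complement of CAATGCCGTTTATGTT gives AACATAAACGGCATTG, found at positions 59–74 on the template; the primer anneals here to the top strand with its 3' end pointing upstream.
The product is the template from position 28 through 74 (47 bp).

5'-GCCCGACGATTATGCGATCGTGGGGAGTAAGAACATAAACGGCATTG-3'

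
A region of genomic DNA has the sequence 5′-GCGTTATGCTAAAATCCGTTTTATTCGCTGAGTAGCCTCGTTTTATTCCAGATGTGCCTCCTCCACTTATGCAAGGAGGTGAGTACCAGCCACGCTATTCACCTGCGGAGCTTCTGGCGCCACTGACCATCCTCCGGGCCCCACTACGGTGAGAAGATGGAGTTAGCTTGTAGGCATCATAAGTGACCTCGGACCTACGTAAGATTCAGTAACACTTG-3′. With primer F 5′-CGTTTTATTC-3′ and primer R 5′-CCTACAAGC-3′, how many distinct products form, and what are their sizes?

The forward primer CGTTTTATTC matches the top strand at positions 17–26, 39–48.
The reverse primer's reverse complement is GCTTGTAGG, matching at positions 166–174.
Each forward site pairs with the reverse site to give a product ending at position 174: sizes 158, 136 bp.

Two products: 158 bp, 136 bp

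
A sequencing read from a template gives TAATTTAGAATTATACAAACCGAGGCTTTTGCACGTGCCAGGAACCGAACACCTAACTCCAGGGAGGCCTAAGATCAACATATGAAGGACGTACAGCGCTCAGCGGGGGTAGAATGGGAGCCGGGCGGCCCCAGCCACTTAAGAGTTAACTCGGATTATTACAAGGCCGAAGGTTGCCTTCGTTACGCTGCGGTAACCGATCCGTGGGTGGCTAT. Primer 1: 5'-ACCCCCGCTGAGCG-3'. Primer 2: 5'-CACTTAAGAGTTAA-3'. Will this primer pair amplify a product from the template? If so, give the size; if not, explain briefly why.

Primer 1 (ACCCCCGCTGAGCG) has reverse complement CGCTCAGCGGGGGT, which matches the top strand at positions 97–110; primer 1 anneals to the top strand there with its 3' end pointing upstream toward position 97.
Primer 2 (CACTTAAGAGTTAA) matches the top strand directly at positions 136–149; it anneals to the bottom strand with its 3' end pointing downstream toward position 149.
The 3' ends diverge (primer 1 extends toward position 1, primer 2 toward position 215), so the primers never converge on a shared product.

No product — the primers' 3' ends point away from each other.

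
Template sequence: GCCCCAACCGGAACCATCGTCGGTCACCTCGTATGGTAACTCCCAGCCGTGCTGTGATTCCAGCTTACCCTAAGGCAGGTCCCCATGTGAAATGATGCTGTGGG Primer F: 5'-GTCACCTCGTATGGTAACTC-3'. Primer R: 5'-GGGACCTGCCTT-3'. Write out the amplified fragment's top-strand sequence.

5'-GTCACCTCGTATGGTAACTCCCAGCCGTGCTGTGATTCCAGCTTACCCTAAGGCAGGTCCC-3'

Forward primer GTCACCTCGTATGGTAACTC is found on the top strand at positions 23–42.
Reverse complement of the reverse primer: AAGGCAGGTCCC. This occurs on the top strand at positions 72–83.
The product is the template from position 23 through 83 (61 bp).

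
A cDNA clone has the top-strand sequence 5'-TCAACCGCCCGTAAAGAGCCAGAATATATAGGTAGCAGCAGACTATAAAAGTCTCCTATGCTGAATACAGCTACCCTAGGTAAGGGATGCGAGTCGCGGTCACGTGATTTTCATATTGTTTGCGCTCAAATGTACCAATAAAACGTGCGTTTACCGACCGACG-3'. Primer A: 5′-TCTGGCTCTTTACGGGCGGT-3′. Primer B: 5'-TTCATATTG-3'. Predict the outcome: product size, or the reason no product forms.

No product — the primers' 3' ends point away from each other.

Primer A (TCTGGCTCTTTACGGGCGGT) has reverse complement ACCGCCCGTAAAGAGCCAGA, which matches the top strand at positions 4–23; primer A anneals to the top strand there with its 3' end pointing upstream toward position 4.
Primer B (TTCATATTG) matches the top strand directly at positions 110–118; it anneals to the bottom strand with its 3' end pointing downstream toward position 118.
The 3' ends diverge (primer A extends toward position 1, primer B toward position 163), so the primers never converge on a shared product.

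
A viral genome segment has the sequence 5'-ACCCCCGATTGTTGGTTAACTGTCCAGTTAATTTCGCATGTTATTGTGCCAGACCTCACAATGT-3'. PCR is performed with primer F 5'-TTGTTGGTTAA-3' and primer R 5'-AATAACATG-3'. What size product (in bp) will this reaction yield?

Forward primer TTGTTGGTTAA is found on the top strand at positions 9–19.
Taking the reverse complement of AATAACATG gives CATGTTATT, found at positions 37–45 on the template; the primer anneals here to the top strand with its 3' end pointing upstream.
Amplicon spans positions 9–45: 37 bp.

37 bp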